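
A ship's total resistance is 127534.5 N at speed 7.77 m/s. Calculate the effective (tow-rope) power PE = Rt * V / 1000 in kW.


Formula: PE = Rt * V / 1000 (kW)
Step 1 — PE (W) = 127534.5 * 7.77 = 990943.065 W
Step 2 — PE (kW) = 990943.065 / 1000 ≈ 990.94 kW (5 s.f.)

990.94 kW


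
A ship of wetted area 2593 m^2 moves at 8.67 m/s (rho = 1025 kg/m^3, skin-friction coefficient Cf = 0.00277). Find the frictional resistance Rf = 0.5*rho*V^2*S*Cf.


Formula: Rf = 0.5 * rho * V^2 * S * Cf
Step 1 — V^2 = 8.67^2 = 75.1689
Step 2 — 0.5 * rho * V^2 = 0.5 * 1025 * 75.1689 = 38524.06125
Step 3 — Rf = 38524.06125 * 2593 * 0.00277 ≈ 276700 N (5 s.f.)

276700 N


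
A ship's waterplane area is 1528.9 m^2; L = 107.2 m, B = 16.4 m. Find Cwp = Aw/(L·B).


Formula: Cwp = Aw / (L * B)
Step 1 — L * B = 107.2 * 16.4 = 1758.08 m^2
Step 2 — Cwp = 1528.9 / 1758.08 ≈ 0.86964 (5 s.f.)

0.86964


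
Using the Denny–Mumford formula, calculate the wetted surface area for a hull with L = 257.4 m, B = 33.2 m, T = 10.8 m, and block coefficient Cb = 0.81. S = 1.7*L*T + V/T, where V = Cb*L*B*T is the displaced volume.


Formula: S = 1.7*L*T + V/T with V = Cb*L*B*T, i.e. S = L * (1.7*T + Cb*B)
Step 1 — 1.7*T = 1.7 * 10.8 = 18.36 m
Step 2 — Cb*B = 0.81 * 33.2 = 26.892 m
Step 3 — 1.7*T + Cb*B = 18.36 + 26.892 = 45.252 m
Step 4 — S = 257.4 * 45.252 ≈ 11648 m^2 (5 s.f.)

11648 m^2


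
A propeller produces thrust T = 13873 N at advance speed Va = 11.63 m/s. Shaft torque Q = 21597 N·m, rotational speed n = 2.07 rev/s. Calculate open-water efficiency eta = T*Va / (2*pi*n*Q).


Formula: eta = T * Va / (2 * pi * n * Q)
Step 1 — numerator = T * Va = 13873 * 11.63 = 161342.99
Step 2 — 2 * pi * n = 2 * pi * 2.07 = 13.006194
Step 3 — denominator = 13.006194 * 21597 = 280894.77
Step 4 — eta = 161342.99 / 280894.77 ≈ 0.57439 (5 s.f.)

0.57439


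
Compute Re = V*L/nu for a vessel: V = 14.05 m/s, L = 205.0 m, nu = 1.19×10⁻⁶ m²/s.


Formula: Re = V * L / nu
Step 1 — V * L = 14.05 * 205.0 = 2880.25 m^2/s
Step 2 — Re = 2880.25 / 1.19e-6 = 2.42e+09

2.42e+09


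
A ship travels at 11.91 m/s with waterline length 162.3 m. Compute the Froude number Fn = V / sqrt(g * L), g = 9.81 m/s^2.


Formula: Fn = V / sqrt(g * L)
Step 1 — g * L = 9.81 * 162.3 = 1592.163
Step 2 — sqrt(g * L) = sqrt(1592.163) = 39.901917
Step 3 — Fn = 11.91 / 39.901917 ≈ 0.29848 (5 s.f.)

0.29848


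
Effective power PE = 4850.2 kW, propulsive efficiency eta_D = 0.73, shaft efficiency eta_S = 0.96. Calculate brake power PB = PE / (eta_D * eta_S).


Formula: PB = PE / (eta_D * eta_S)
Step 1 — combined efficiency = eta_D * eta_S = 0.73 * 0.96 = 0.7008
Step 2 — PB = 4850.2 / 0.7008 ≈ 6920.9 kW (5 s.f.)

6920.9 kW


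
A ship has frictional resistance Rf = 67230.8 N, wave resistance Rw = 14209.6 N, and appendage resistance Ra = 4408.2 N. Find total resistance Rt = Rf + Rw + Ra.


Formula: Rt = Rf + Rw + Ra
Substituting: Rt = 67230.8 + 14209.6 + 4408.2
Result: Rt = 85848.6 N

85848.6 N


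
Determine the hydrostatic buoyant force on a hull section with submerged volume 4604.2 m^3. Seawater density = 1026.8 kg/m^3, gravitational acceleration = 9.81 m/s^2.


Formula: Fb = rho * g * V
Substituting: Fb = 1026.8 * 9.81 * 4604.2
Intermediate: 1026.8 * 9.81 = 10072.908
Result: Fb = 10072.908 * 4604.2 ≈ 46378000 N (5 s.f.)

46378000 N


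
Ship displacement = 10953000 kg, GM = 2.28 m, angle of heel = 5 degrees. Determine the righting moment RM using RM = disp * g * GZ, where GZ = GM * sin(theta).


Formula: GZ = GM * sin(theta); RM = disp * g * GZ
Step 1 — GZ = 2.28 * sin(5°) = 2.28 * 0.087156 = 0.198716 m
Step 2 — RM = 10953000 * 9.81 * 0.198716 ≈ 21352000 N·m (5 s.f.)

21352000 N·m


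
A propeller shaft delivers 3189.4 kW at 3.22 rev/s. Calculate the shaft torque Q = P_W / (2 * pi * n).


Formula: Q = P_W / (2 * pi * n)
Step 1 — P_W = 3189.4 kW * 1000 = 3189400.0 W
Step 2 — 2 * pi * n = 2 * pi * 3.22 = 20.231857
Step 3 — Q = 3189400.0 / 20.231857 ≈ 157640 N·m (5 s.f.)

157640 N·m


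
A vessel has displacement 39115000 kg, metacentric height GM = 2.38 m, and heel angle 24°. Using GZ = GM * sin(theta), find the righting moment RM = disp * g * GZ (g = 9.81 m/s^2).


Formula: GZ = GM * sin(theta); RM = disp * g * GZ
Step 1 — GZ = 2.38 * sin(24°) = 2.38 * 0.406737 = 0.968034 m
Step 2 — RM = 39115000 * 9.81 * 0.968034 ≈ 371450000 N·m (5 s.f.)

371450000 N·m


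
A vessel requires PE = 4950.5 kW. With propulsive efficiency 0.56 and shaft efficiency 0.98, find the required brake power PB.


Formula: PB = PE / (eta_D * eta_S)
Step 1 — combined efficiency = eta_D * eta_S = 0.56 * 0.98 = 0.5488
Step 2 — PB = 4950.5 / 0.5488 ≈ 9020.6 kW (5 s.f.)

9020.6 kW


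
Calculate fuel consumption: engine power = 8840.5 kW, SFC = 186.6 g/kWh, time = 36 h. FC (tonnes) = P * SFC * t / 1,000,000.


Formula: FC (tonnes) = P * SFC * t / 1,000,000
Step 1 — P * SFC * t = 8840.5 * 186.6 * 36 = 59386942.8 g
Step 2 — FC (tonnes) = 59386942.8 / 1,000,000 ≈ 59.387 tonnes (5 s.f.)

59.387 tonnes


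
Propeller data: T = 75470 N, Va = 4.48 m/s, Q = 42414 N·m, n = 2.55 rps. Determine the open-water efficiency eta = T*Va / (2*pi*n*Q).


Formula: eta = T * Va / (2 * pi * n * Q)
Step 1 — numerator = T * Va = 75470 * 4.48 = 338105.6
Step 2 — 2 * pi * n = 2 * pi * 2.55 = 16.022123
Step 3 — denominator = 16.022123 * 42414 = 679562.32
Step 4 — eta = 338105.6 / 679562.32 ≈ 0.49753 (5 s.f.)

0.49753


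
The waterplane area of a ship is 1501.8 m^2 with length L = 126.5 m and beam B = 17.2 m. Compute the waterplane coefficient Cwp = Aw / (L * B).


Formula: Cwp = Aw / (L * B)
Step 1 — L * B = 126.5 * 17.2 = 2175.8 m^2
Step 2 — Cwp = 1501.8 / 2175.8 ≈ 0.69023 (5 s.f.)

0.69023


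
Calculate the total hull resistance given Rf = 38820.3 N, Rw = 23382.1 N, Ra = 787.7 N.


Formula: Rt = Rf + Rw + Ra
Substituting: Rt = 38820.3 + 23382.1 + 787.7
Result: Rt = 62990.1 N

62990.1 N


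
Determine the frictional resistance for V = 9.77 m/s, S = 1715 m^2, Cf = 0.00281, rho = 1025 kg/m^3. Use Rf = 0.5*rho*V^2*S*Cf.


Formula: Rf = 0.5 * rho * V^2 * S * Cf
Step 1 — V^2 = 9.77^2 = 95.4529
Step 2 — 0.5 * rho * V^2 = 0.5 * 1025 * 95.4529 = 48919.61125
Step 3 — Rf = 48919.61125 * 1715 * 0.00281 ≈ 235750 N (5 s.f.)

235750 N


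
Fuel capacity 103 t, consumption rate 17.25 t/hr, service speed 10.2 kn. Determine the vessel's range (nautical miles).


Formula: endurance = fuel / rate; range = endurance * speed
Step 1 — endurance = 103 / 17.25 = 5.971 hours
Step 2 — range = 5.971 * 10.2 ≈ 60.904 nautical miles (5 s.f.)

60.904 NM


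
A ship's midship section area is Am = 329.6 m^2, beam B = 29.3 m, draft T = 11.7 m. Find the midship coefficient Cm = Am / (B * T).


Formula: Cm = Am / (B * T)
Step 1 — B * T = 29.3 * 11.7 = 342.81 m^2
Step 2 — Cm = 329.6 / 342.81 ≈ 0.96147 (5 s.f.)

0.96147


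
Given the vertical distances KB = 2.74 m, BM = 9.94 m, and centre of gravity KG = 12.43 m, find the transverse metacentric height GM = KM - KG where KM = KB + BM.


Formula: GM = KB + BM - KG
Step 1 — KM = KB + BM = 2.74 + 9.94 = 12.68 m
Step 2 — GM = KM - KG = 12.68 - 12.43 = 0.25 m

0.25 m


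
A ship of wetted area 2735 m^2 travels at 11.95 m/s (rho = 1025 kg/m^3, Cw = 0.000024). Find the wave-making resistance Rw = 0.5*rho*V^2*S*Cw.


Formula: Rw = 0.5 * rho * V^2 * S * Cw
Step 1 — V^2 = 11.95^2 = 142.8025
Step 2 — 0.5 * rho * V^2 = 0.5 * 1025 * 142.8025 = 73186.28125
Step 3 — Rw = 73186.28125 * 2735 * 0.000024 ≈ 4803.9 N (5 s.f.)

4803.9 N


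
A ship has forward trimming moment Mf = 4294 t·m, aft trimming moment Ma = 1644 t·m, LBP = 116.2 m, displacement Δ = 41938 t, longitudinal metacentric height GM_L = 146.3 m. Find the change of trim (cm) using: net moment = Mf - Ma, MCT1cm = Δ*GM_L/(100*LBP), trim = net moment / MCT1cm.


Formula: net trimming moment = Mf - Ma; MCT1cm = Δ*GM_L/(100*LBP); trim = net moment / MCT1cm
Step 1 — net trimming moment = 4294 - 1644 = 2650 t·m
Step 2 — MCT1cm = 41938 * 146.3 / (100 * 116.2) = 528.0146 t·m/cm
Step 3 — trim = 2650 / 528.0146 ≈ 5.0188 cm (5 s.f.)

5.0188 cm


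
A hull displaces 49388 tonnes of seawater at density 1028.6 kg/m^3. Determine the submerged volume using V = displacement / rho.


Formula: V = mass / rho
Step 1 — convert tonnes to kg: 49388 t * 1000 = 49388000 kg
Step 2 — V = 49388000 / 1028.6 ≈ 48015 m^3 (5 s.f.)

48015 m^3


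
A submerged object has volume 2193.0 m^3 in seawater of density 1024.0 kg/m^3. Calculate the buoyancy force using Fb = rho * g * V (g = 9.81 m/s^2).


Formula: Fb = rho * g * V
Substituting: Fb = 1024.0 * 9.81 * 2193.0
Intermediate: 1024.0 * 9.81 = 10045.44
Result: Fb = 10045.44 * 2193.0 ≈ 22030000 N (5 s.f.)

22030000 N


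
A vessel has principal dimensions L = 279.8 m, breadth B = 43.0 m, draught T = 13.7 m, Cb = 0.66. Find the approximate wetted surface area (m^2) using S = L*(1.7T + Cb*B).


Formula: S = 1.7*L*T + V/T with V = Cb*L*B*T, i.e. S = L * (1.7*T + Cb*B)
Step 1 — 1.7*T = 1.7 * 13.7 = 23.29 m
Step 2 — Cb*B = 0.66 * 43.0 = 28.38 m
Step 3 — 1.7*T + Cb*B = 23.29 + 28.38 = 51.67 m
Step 4 — S = 279.8 * 51.67 ≈ 14457 m^2 (5 s.f.)

14457 m^2


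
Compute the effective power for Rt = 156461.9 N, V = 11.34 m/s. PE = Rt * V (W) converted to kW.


Formula: PE = Rt * V / 1000 (kW)
Step 1 — PE (W) = 156461.9 * 11.34 = 1774277.946 W
Step 2 — PE (kW) = 1774277.946 / 1000 ≈ 1774.3 kW (5 s.f.)

1774.3 kW


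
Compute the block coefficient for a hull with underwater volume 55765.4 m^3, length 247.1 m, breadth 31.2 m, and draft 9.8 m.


Formula: Cb = V / (L * B * T)
Step 1 — L * B * T = 247.1 * 31.2 * 9.8 = 75553.296 m^3
Step 2 — Cb = 55765.4 / 75553.296 ≈ 0.73809 (5 s.f.)

0.73809


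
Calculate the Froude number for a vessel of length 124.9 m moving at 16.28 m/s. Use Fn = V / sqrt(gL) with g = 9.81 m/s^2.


Formula: Fn = V / sqrt(g * L)
Step 1 — g * L = 9.81 * 124.9 = 1225.269
Step 2 — sqrt(g * L) = sqrt(1225.269) = 35.003843
Step 3 — Fn = 16.28 / 35.003843 ≈ 0.46509 (5 s.f.)

0.46509


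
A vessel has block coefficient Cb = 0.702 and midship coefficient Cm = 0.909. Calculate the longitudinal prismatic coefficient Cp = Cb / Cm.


Formula: Cp = Cb / Cm
Substituting: Cp = 0.702 / 0.909
Result: Cp ≈ 0.77228 (5 s.f.)

0.77228


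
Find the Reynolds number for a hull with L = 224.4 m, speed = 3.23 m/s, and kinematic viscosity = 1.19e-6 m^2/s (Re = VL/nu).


Formula: Re = V * L / nu
Step 1 — V * L = 3.23 * 224.4 = 724.812 m^2/s
Step 2 — Re = 724.812 / 1.19e-6 = 6.09e+08

6.09e+08


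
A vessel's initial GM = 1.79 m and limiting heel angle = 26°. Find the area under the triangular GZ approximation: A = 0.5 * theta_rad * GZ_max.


Formula: GZ_max = GM * sin(theta); Area = 0.5 * theta_rad * GZ_max
Step 1 — GZ_max = 1.79 * sin(26°) = 1.79 * 0.438371 = 0.784684 m
Step 2 — theta_rad = 26 * pi/180 = 0.453786 rad
Step 3 — Area = 0.5 * 0.453786 * 0.784684 ≈ 0.17804 m·rad (5 s.f.)

0.17804 m·rad


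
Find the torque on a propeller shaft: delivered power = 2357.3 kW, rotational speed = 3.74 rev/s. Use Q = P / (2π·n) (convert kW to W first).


Formula: Q = P_W / (2 * pi * n)
Step 1 — P_W = 2357.3 kW * 1000 = 2357300.0 W
Step 2 — 2 * pi * n = 2 * pi * 3.74 = 23.499113
Step 3 — Q = 2357300.0 / 23.499113 ≈ 100310 N·m (5 s.f.)

100310 N·m


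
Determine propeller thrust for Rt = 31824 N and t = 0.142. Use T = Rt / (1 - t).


Formula: T = Rt / (1 - t)
Step 1 — (1 - t) = 1 - 0.142 = 0.858
Step 2 — T = 31824 / 0.858 ≈ 37091 N (5 s.f.)

37091 N


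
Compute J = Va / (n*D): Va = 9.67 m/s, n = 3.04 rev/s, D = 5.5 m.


Formula: J = Va / (n * D)
Step 1 — n * D = 3.04 * 5.5 = 16.72
Step 2 — J = 9.67 / 16.72 ≈ 0.57835 (5 s.f.)

0.57835


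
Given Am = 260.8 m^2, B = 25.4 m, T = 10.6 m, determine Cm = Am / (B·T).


Formula: Cm = Am / (B * T)
Step 1 — B * T = 25.4 * 10.6 = 269.24 m^2
Step 2 — Cm = 260.8 / 269.24 ≈ 0.96865 (5 s.f.)

0.96865


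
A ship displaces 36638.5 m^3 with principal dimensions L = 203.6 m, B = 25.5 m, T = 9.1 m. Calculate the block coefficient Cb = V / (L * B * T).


Formula: Cb = V / (L * B * T)
Step 1 — L * B * T = 203.6 * 25.5 * 9.1 = 47245.38 m^3
Step 2 — Cb = 36638.5 / 47245.38 ≈ 0.77549 (5 s.f.)

0.77549


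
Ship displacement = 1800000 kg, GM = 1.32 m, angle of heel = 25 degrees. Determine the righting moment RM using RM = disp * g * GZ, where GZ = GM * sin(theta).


Formula: GZ = GM * sin(theta); RM = disp * g * GZ
Step 1 — GZ = 1.32 * sin(25°) = 1.32 * 0.422618 = 0.557856 m
Step 2 — RM = 1800000 * 9.81 * 0.557856 ≈ 9850600 N·m (5 s.f.)

9850600 N·m


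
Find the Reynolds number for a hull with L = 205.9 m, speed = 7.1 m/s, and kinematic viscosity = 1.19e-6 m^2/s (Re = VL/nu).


Formula: Re = V * L / nu
Step 1 — V * L = 7.1 * 205.9 = 1461.89 m^2/s
Step 2 — Re = 1461.89 / 1.19e-6 = 1.23e+09

1.23e+09


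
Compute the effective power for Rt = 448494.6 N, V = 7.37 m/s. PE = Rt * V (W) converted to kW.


Formula: PE = Rt * V / 1000 (kW)
Step 1 — PE (W) = 448494.6 * 7.37 = 3305405.202 W
Step 2 — PE (kW) = 3305405.202 / 1000 ≈ 3305.4 kW (5 s.f.)

3305.4 kW


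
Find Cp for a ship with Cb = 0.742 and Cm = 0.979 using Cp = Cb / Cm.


Formula: Cp = Cb / Cm
Substituting: Cp = 0.742 / 0.979
Result: Cp ≈ 0.75792 (5 s.f.)

0.75792


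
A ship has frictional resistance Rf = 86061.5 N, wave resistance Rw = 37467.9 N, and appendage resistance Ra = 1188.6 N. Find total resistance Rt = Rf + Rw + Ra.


Formula: Rt = Rf + Rw + Ra
Substituting: Rt = 86061.5 + 37467.9 + 1188.6
Result: Rt = 124718.0 N

124718.0 N


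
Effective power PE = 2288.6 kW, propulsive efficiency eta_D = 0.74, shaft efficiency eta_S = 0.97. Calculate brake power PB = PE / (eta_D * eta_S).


Formula: PB = PE / (eta_D * eta_S)
Step 1 — combined efficiency = eta_D * eta_S = 0.74 * 0.97 = 0.7178
Step 2 — PB = 2288.6 / 0.7178 ≈ 3188.4 kW (5 s.f.)

3188.4 kW


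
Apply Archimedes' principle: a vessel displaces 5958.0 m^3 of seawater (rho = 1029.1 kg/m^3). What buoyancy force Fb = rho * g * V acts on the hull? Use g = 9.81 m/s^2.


Formula: Fb = rho * g * V
Substituting: Fb = 1029.1 * 9.81 * 5958.0
Intermediate: 1029.1 * 9.81 = 10095.471
Result: Fb = 10095.471 * 5958.0 ≈ 60149000 N (5 s.f.)

60149000 N


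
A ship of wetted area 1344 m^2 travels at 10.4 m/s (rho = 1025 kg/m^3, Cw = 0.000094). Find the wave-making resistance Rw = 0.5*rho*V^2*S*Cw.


Formula: Rw = 0.5 * rho * V^2 * S * Cw
Step 1 — V^2 = 10.4^2 = 108.16
Step 2 — 0.5 * rho * V^2 = 0.5 * 1025 * 108.16 = 55432.0
Step 3 — Rw = 55432.0 * 1344 * 0.000094 ≈ 7003.1 N (5 s.f.)

7003.1 N


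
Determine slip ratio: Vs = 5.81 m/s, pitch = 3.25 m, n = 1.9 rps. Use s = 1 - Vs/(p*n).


Formula: s = 1 - Vs / (p * n)
Step 1 — p * n = 3.25 * 1.9 = 6.175
Step 2 — Vs / (p*n) = 5.81 / 6.175 = 0.940891 (6 d.p.)
Step 3 — s = 1 - 0.940891 = 0.059109

0.059109


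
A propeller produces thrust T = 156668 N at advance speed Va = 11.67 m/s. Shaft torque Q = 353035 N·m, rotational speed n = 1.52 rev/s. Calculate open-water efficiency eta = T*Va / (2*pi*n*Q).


Formula: eta = T * Va / (2 * pi * n * Q)
Step 1 — numerator = T * Va = 156668 * 11.67 = 1828315.56
Step 2 — 2 * pi * n = 2 * pi * 1.52 = 9.550442
Step 3 — denominator = 9.550442 * 353035 = 3371640.29
Step 4 — eta = 1828315.56 / 3371640.29 ≈ 0.54226 (5 s.f.)

0.54226


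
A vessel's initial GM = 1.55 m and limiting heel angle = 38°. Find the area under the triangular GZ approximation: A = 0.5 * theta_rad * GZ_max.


Formula: GZ_max = GM * sin(theta); Area = 0.5 * theta_rad * GZ_max
Step 1 — GZ_max = 1.55 * sin(38°) = 1.55 * 0.615661 = 0.954275 m
Step 2 — theta_rad = 38 * pi/180 = 0.663225 rad
Step 3 — Area = 0.5 * 0.663225 * 0.954275 ≈ 0.31645 m·rad (5 s.f.)

0.31645 m·rad


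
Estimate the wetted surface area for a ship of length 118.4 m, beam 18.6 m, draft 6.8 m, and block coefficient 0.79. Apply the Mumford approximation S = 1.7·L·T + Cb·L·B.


Formula: S = 1.7*L*T + V/T with V = Cb*L*B*T, i.e. S = L * (1.7*T + Cb*B)
Step 1 — 1.7*T = 1.7 * 6.8 = 11.56 m
Step 2 — Cb*B = 0.79 * 18.6 = 14.694 m
Step 3 — 1.7*T + Cb*B = 11.56 + 14.694 = 26.254 m
Step 4 — S = 118.4 * 26.254 ≈ 3108.5 m^2 (5 s.f.)

3108.5 m^2


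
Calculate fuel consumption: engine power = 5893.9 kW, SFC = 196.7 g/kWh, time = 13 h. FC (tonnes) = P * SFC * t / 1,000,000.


Formula: FC (tonnes) = P * SFC * t / 1,000,000
Step 1 — P * SFC * t = 5893.9 * 196.7 * 13 = 15071291.69 g
Step 2 — FC (tonnes) = 15071291.69 / 1,000,000 ≈ 15.071 tonnes (5 s.f.)

15.071 tonnes


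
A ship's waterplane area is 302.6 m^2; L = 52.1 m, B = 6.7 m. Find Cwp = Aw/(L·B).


Formula: Cwp = Aw / (L * B)
Step 1 — L * B = 52.1 * 6.7 = 349.07 m^2
Step 2 — Cwp = 302.6 / 349.07 ≈ 0.86687 (5 s.f.)

0.86687


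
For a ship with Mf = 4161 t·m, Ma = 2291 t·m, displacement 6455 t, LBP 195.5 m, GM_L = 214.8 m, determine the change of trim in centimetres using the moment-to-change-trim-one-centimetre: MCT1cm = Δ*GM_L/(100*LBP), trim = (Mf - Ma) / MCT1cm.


Formula: net trimming moment = Mf - Ma; MCT1cm = Δ*GM_L/(100*LBP); trim = net moment / MCT1cm
Step 1 — net trimming moment = 4161 - 2291 = 1870 t·m
Step 2 — MCT1cm = 6455 * 214.8 / (100 * 195.5) = 70.9225 t·m/cm
Step 3 — trim = 1870 / 70.9225 ≈ 26.367 cm (5 s.f.)

26.367 cm


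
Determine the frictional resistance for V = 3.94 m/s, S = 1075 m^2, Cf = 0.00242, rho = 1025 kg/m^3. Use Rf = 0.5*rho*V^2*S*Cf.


Formula: Rf = 0.5 * rho * V^2 * S * Cf
Step 1 — V^2 = 3.94^2 = 15.5236
Step 2 — 0.5 * rho * V^2 = 0.5 * 1025 * 15.5236 = 7955.845
Step 3 — Rf = 7955.845 * 1075 * 0.00242 ≈ 20697 N (5 s.f.)

20697 N


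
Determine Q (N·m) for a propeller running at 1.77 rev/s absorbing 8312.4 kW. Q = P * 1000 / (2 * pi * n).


Formula: Q = P_W / (2 * pi * n)
Step 1 — P_W = 8312.4 kW * 1000 = 8312400.0 W
Step 2 — 2 * pi * n = 2 * pi * 1.77 = 11.121238
Step 3 — Q = 8312400.0 / 11.121238 ≈ 747430 N·m (5 s.f.)

747430 N·m


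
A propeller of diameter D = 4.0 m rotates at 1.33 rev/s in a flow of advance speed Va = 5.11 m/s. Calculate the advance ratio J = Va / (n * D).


Formula: J = Va / (n * D)
Step 1 — n * D = 1.33 * 4.0 = 5.32
Step 2 — J = 5.11 / 5.32 ≈ 0.96053 (5 s.f.)

0.96053


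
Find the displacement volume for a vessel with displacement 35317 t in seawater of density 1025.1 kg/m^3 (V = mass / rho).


Formula: V = mass / rho
Step 1 — convert tonnes to kg: 35317 t * 1000 = 35317000 kg
Step 2 — V = 35317000 / 1025.1 ≈ 34452 m^3 (5 s.f.)

34452 m^3


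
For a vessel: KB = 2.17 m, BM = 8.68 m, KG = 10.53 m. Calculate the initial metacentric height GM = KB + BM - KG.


Formula: GM = KB + BM - KG
Step 1 — KM = KB + BM = 2.17 + 8.68 = 10.85 m
Step 2 — GM = KM - KG = 10.85 - 10.53 = 0.32 m

0.32 m


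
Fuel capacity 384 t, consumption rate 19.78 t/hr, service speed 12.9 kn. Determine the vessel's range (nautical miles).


Formula: endurance = fuel / rate; range = endurance * speed
Step 1 — endurance = 384 / 19.78 = 19.4135 hours
Step 2 — range = 19.4135 * 12.9 ≈ 250.43 nautical miles (5 s.f.)

250.43 NM


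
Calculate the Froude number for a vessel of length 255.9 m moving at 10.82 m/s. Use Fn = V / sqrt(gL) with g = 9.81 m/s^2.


Formula: Fn = V / sqrt(g * L)
Step 1 — g * L = 9.81 * 255.9 = 2510.379
Step 2 — sqrt(g * L) = sqrt(2510.379) = 50.103682
Step 3 — Fn = 10.82 / 50.103682 ≈ 0.21595 (5 s.f.)

0.21595


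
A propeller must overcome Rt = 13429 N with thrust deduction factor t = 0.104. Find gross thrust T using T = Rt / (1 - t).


Formula: T = Rt / (1 - t)
Step 1 — (1 - t) = 1 - 0.104 = 0.896
Step 2 — T = 13429 / 0.896 ≈ 14988 N (5 s.f.)

14988 N


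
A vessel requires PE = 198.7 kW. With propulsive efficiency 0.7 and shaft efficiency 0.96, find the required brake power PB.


Formula: PB = PE / (eta_D * eta_S)
Step 1 — combined efficiency = eta_D * eta_S = 0.7 * 0.96 = 0.672
Step 2 — PB = 198.7 / 0.672 ≈ 295.68 kW (5 s.f.)

295.68 kW


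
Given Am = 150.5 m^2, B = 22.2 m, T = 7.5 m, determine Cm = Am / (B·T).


Formula: Cm = Am / (B * T)
Step 1 — B * T = 22.2 * 7.5 = 166.5 m^2
Step 2 — Cm = 150.5 / 166.5 ≈ 0.90390 (5 s.f.)

0.90390


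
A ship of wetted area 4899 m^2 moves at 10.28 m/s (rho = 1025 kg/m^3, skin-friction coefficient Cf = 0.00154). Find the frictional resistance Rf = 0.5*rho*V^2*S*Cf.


Formula: Rf = 0.5 * rho * V^2 * S * Cf
Step 1 — V^2 = 10.28^2 = 105.6784
Step 2 — 0.5 * rho * V^2 = 0.5 * 1025 * 105.6784 = 54160.18
Step 3 — Rf = 54160.18 * 4899 * 0.00154 ≈ 408610 N (5 s.f.)

408610 N


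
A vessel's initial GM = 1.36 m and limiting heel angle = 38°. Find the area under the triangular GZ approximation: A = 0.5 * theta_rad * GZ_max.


Formula: GZ_max = GM * sin(theta); Area = 0.5 * theta_rad * GZ_max
Step 1 — GZ_max = 1.36 * sin(38°) = 1.36 * 0.615661 = 0.837299 m
Step 2 — theta_rad = 38 * pi/180 = 0.663225 rad
Step 3 — Area = 0.5 * 0.663225 * 0.837299 ≈ 0.27766 m·rad (5 s.f.)

0.27766 m·rad


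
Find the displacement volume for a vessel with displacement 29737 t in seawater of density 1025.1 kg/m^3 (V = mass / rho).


Formula: V = mass / rho
Step 1 — convert tonnes to kg: 29737 t * 1000 = 29737000 kg
Step 2 — V = 29737000 / 1025.1 ≈ 29009 m^3 (5 s.f.)

29009 m^3


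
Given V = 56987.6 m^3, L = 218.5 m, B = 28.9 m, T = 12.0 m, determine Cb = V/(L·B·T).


Formula: Cb = V / (L * B * T)
Step 1 — L * B * T = 218.5 * 28.9 * 12.0 = 75775.8 m^3
Step 2 — Cb = 56987.6 / 75775.8 ≈ 0.75206 (5 s.f.)

0.75206


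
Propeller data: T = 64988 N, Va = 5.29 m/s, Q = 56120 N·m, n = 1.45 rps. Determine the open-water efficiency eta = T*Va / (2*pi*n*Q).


Formula: eta = T * Va / (2 * pi * n * Q)
Step 1 — numerator = T * Va = 64988 * 5.29 = 343786.52
Step 2 — 2 * pi * n = 2 * pi * 1.45 = 9.110619
Step 3 — denominator = 9.110619 * 56120 = 511287.94
Step 4 — eta = 343786.52 / 511287.94 ≈ 0.67239 (5 s.f.)

0.67239


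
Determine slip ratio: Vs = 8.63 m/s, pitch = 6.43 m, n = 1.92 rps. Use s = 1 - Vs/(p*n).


Formula: s = 1 - Vs / (p * n)
Step 1 — p * n = 6.43 * 1.92 = 12.3456
Step 2 — Vs / (p*n) = 8.63 / 12.3456 = 0.699034 (6 d.p.)
Step 3 — s = 1 - 0.699034 = 0.300966

0.300966


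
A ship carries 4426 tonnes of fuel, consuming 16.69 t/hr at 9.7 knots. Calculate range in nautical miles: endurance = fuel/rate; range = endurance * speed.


Formula: endurance = fuel / rate; range = endurance * speed
Step 1 — endurance = 4426 / 16.69 = 265.1887 hours
Step 2 — range = 265.1887 * 9.7 ≈ 2572.3 nautical miles (5 s.f.)

2572.3 NM


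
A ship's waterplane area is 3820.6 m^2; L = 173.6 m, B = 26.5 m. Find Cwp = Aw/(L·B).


Formula: Cwp = Aw / (L * B)
Step 1 — L * B = 173.6 * 26.5 = 4600.4 m^2
Step 2 — Cwp = 3820.6 / 4600.4 ≈ 0.83049 (5 s.f.)

0.83049


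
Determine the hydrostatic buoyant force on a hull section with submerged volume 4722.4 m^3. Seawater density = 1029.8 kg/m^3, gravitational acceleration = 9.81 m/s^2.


Formula: Fb = rho * g * V
Substituting: Fb = 1029.8 * 9.81 * 4722.4
Intermediate: 1029.8 * 9.81 = 10102.338
Result: Fb = 10102.338 * 4722.4 ≈ 47707000 N (5 s.f.)

47707000 N


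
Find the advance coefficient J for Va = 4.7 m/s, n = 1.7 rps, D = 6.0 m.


Formula: J = Va / (n * D)
Step 1 — n * D = 1.7 * 6.0 = 10.2
Step 2 — J = 4.7 / 10.2 ≈ 0.46078 (5 s.f.)

0.46078


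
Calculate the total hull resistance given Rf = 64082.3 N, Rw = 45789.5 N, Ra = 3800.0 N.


Formula: Rt = Rf + Rw + Ra
Substituting: Rt = 64082.3 + 45789.5 + 3800.0
Result: Rt = 113671.8 N

113671.8 N


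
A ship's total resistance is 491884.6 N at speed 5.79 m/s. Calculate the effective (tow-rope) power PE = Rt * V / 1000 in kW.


Formula: PE = Rt * V / 1000 (kW)
Step 1 — PE (W) = 491884.6 * 5.79 = 2848011.834 W
Step 2 — PE (kW) = 2848011.834 / 1000 ≈ 2848.0 kW (5 s.f.)

2848.0 kW


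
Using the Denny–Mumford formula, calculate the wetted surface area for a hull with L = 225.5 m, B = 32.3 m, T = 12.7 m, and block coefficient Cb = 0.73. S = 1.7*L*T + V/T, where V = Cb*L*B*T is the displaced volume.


Formula: S = 1.7*L*T + V/T with V = Cb*L*B*T, i.e. S = L * (1.7*T + Cb*B)
Step 1 — 1.7*T = 1.7 * 12.7 = 21.59 m
Step 2 — Cb*B = 0.73 * 32.3 = 23.579 m
Step 3 — 1.7*T + Cb*B = 21.59 + 23.579 = 45.169 m
Step 4 — S = 225.5 * 45.169 ≈ 10186 m^2 (5 s.f.)

10186 m^2


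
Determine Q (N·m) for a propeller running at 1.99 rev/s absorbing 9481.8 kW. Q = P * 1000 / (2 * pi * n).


Formula: Q = P_W / (2 * pi * n)
Step 1 — P_W = 9481.8 kW * 1000 = 9481800.0 W
Step 2 — 2 * pi * n = 2 * pi * 1.99 = 12.503539
Step 3 — Q = 9481800.0 / 12.503539 ≈ 758330 N·m (5 s.f.)

758330 N·m


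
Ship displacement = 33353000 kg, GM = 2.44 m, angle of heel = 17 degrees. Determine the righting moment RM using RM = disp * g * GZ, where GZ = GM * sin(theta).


Formula: GZ = GM * sin(theta); RM = disp * g * GZ
Step 1 — GZ = 2.44 * sin(17°) = 2.44 * 0.292372 = 0.713388 m
Step 2 — RM = 33353000 * 9.81 * 0.713388 ≈ 233420000 N·m (5 s.f.)

233420000 N·m


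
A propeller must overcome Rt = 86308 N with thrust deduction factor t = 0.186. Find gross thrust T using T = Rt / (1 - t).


Formula: T = Rt / (1 - t)
Step 1 — (1 - t) = 1 - 0.186 = 0.814
Step 2 — T = 86308 / 0.814 ≈ 106030 N (5 s.f.)

106030 N


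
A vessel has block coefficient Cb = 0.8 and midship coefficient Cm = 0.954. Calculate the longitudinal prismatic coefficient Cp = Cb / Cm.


Formula: Cp = Cb / Cm
Substituting: Cp = 0.8 / 0.954
Result: Cp ≈ 0.83857 (5 s.f.)

0.83857


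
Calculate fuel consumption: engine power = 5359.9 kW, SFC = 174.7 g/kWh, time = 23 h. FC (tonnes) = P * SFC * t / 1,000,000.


Formula: FC (tonnes) = P * SFC * t / 1,000,000
Step 1 — P * SFC * t = 5359.9 * 174.7 * 23 = 21536614.19 g
Step 2 — FC (tonnes) = 21536614.19 / 1,000,000 ≈ 21.537 tonnes (5 s.f.)

21.537 tonnes


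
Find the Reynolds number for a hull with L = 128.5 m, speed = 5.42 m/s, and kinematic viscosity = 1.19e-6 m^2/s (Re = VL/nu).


Formula: Re = V * L / nu
Step 1 — V * L = 5.42 * 128.5 = 696.47 m^2/s
Step 2 — Re = 696.47 / 1.19e-6 = 5.85e+08

5.85e+08


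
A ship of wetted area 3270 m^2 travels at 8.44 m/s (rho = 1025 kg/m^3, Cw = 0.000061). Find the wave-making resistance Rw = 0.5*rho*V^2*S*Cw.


Formula: Rw = 0.5 * rho * V^2 * S * Cw
Step 1 — V^2 = 8.44^2 = 71.2336
Step 2 — 0.5 * rho * V^2 = 0.5 * 1025 * 71.2336 = 36507.22
Step 3 — Rw = 36507.22 * 3270 * 0.000061 ≈ 7282.1 N (5 s.f.)

7282.1 N


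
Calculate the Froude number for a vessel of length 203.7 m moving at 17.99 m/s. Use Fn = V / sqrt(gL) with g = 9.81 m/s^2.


Formula: Fn = V / sqrt(g * L)
Step 1 — g * L = 9.81 * 203.7 = 1998.297
Step 2 — sqrt(g * L) = sqrt(1998.297) = 44.702315
Step 3 — Fn = 17.99 / 44.702315 ≈ 0.40244 (5 s.f.)

0.40244


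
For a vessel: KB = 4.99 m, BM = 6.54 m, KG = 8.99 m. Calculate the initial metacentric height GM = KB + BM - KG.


Formula: GM = KB + BM - KG
Step 1 — KM = KB + BM = 4.99 + 6.54 = 11.53 m
Step 2 — GM = KM - KG = 11.53 - 8.99 = 2.54 m

2.54 m


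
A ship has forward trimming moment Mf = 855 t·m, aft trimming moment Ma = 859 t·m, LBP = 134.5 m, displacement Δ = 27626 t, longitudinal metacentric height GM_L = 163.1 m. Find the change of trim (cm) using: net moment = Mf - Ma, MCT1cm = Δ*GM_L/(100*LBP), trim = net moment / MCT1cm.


Formula: net trimming moment = Mf - Ma; MCT1cm = Δ*GM_L/(100*LBP); trim = net moment / MCT1cm
Step 1 — net trimming moment = 855 - 859 = -4 t·m
Step 2 — MCT1cm = 27626 * 163.1 / (100 * 134.5) = 335.0038 t·m/cm
Step 3 — trim = -4 / 335.0038 ≈ -0.011940 cm (5 s.f.)

-0.011940 cm


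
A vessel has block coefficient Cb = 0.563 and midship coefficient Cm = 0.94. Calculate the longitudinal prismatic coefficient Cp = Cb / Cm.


Formula: Cp = Cb / Cm
Substituting: Cp = 0.563 / 0.94
Result: Cp ≈ 0.59894 (5 s.f.)

0.59894


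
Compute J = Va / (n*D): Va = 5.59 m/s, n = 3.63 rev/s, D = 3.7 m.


Formula: J = Va / (n * D)
Step 1 — n * D = 3.63 * 3.7 = 13.431
Step 2 — J = 5.59 / 13.431 ≈ 0.41620 (5 s.f.)

0.41620


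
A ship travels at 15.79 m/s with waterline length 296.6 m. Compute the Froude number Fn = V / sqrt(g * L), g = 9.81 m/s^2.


Formula: Fn = V / sqrt(g * L)
Step 1 — g * L = 9.81 * 296.6 = 2909.646
Step 2 — sqrt(g * L) = sqrt(2909.646) = 53.941135
Step 3 — Fn = 15.79 / 53.941135 ≈ 0.29273 (5 s.f.)

0.29273


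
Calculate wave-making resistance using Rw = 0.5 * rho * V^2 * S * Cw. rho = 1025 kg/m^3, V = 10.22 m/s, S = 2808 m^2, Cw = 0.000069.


Formula: Rw = 0.5 * rho * V^2 * S * Cw
Step 1 — V^2 = 10.22^2 = 104.4484
Step 2 — 0.5 * rho * V^2 = 0.5 * 1025 * 104.4484 = 53529.805
Step 3 — Rw = 53529.805 * 2808 * 0.000069 ≈ 10372 N (5 s.f.)

10372 N


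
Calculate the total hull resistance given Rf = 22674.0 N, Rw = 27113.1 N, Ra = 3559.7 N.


Formula: Rt = Rf + Rw + Ra
Substituting: Rt = 22674.0 + 27113.1 + 3559.7
Result: Rt = 53346.8 N

53346.8 N


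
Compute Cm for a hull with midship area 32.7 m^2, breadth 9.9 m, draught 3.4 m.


Formula: Cm = Am / (B * T)
Step 1 — B * T = 9.9 * 3.4 = 33.66 m^2
Step 2 — Cm = 32.7 / 33.66 ≈ 0.97148 (5 s.f.)

0.97148


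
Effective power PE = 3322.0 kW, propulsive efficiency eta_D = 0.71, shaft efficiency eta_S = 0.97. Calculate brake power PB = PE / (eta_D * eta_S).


Formula: PB = PE / (eta_D * eta_S)
Step 1 — combined efficiency = eta_D * eta_S = 0.71 * 0.97 = 0.6887
Step 2 — PB = 3322.0 / 0.6887 ≈ 4823.6 kW (5 s.f.)

4823.6 kW


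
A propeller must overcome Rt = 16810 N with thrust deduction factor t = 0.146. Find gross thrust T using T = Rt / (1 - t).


Formula: T = Rt / (1 - t)
Step 1 — (1 - t) = 1 - 0.146 = 0.854
Step 2 — T = 16810 / 0.854 ≈ 19684 N (5 s.f.)

19684 N


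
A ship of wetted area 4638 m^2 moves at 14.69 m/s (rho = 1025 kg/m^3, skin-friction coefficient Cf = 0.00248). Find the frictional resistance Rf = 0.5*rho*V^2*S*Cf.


Formula: Rf = 0.5 * rho * V^2 * S * Cf
Step 1 — V^2 = 14.69^2 = 215.7961
Step 2 — 0.5 * rho * V^2 = 0.5 * 1025 * 215.7961 = 110595.50125
Step 3 — Rf = 110595.50125 * 4638 * 0.00248 ≈ 1272100 N (5 s.f.)

1272100 N


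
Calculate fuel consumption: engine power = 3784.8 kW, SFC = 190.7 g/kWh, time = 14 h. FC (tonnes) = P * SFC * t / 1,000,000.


Formula: FC (tonnes) = P * SFC * t / 1,000,000
Step 1 — P * SFC * t = 3784.8 * 190.7 * 14 = 10104659.04 g
Step 2 — FC (tonnes) = 10104659.04 / 1,000,000 ≈ 10.105 tonnes (5 s.f.)

10.105 tonnes


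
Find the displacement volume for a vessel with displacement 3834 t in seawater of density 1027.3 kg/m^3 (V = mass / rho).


Formula: V = mass / rho
Step 1 — convert tonnes to kg: 3834 t * 1000 = 3834000 kg
Step 2 — V = 3834000 / 1027.3 ≈ 3732.1 m^3 (5 s.f.)

3732.1 m^3


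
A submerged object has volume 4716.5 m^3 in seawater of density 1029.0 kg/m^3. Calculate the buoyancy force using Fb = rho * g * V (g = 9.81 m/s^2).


Formula: Fb = rho * g * V
Substituting: Fb = 1029.0 * 9.81 * 4716.5
Intermediate: 1029.0 * 9.81 = 10094.49
Result: Fb = 10094.49 * 4716.5 ≈ 47611000 N (5 s.f.)

47611000 N


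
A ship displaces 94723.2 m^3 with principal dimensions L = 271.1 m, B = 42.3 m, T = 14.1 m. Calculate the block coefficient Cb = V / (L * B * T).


Formula: Cb = V / (L * B * T)
Step 1 — L * B * T = 271.1 * 42.3 * 14.1 = 161692.173 m^3
Step 2 — Cb = 94723.2 / 161692.173 ≈ 0.58582 (5 s.f.)

0.58582


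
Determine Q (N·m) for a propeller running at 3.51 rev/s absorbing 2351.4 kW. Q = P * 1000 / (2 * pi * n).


Formula: Q = P_W / (2 * pi * n)
Step 1 — P_W = 2351.4 kW * 1000 = 2351400.0 W
Step 2 — 2 * pi * n = 2 * pi * 3.51 = 22.05398
Step 3 — Q = 2351400.0 / 22.05398 ≈ 106620 N·m (5 s.f.)

106620 N·m


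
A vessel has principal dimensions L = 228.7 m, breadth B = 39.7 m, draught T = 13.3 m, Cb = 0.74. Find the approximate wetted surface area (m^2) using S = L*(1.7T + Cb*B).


Formula: S = 1.7*L*T + V/T with V = Cb*L*B*T, i.e. S = L * (1.7*T + Cb*B)
Step 1 — 1.7*T = 1.7 * 13.3 = 22.61 m
Step 2 — Cb*B = 0.74 * 39.7 = 29.378 m
Step 3 — 1.7*T + Cb*B = 22.61 + 29.378 = 51.988 m
Step 4 — S = 228.7 * 51.988 ≈ 11890 m^2 (5 s.f.)

11890 m^2


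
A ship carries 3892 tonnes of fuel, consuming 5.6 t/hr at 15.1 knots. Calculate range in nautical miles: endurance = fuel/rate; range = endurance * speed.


Formula: endurance = fuel / rate; range = endurance * speed
Step 1 — endurance = 3892 / 5.6 = 695.0 hours
Step 2 — range = 695.0 * 15.1 ≈ 10494 nautical miles (5 s.f.)

10494 NM


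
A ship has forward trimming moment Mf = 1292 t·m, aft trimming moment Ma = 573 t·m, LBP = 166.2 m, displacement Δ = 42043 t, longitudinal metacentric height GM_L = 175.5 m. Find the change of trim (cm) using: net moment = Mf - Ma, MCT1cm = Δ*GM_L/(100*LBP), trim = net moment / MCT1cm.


Formula: net trimming moment = Mf - Ma; MCT1cm = Δ*GM_L/(100*LBP); trim = net moment / MCT1cm
Step 1 — net trimming moment = 1292 - 573 = 719 t·m
Step 2 — MCT1cm = 42043 * 175.5 / (100 * 166.2) = 443.9559 t·m/cm
Step 3 — trim = 719 / 443.9559 ≈ 1.6195 cm (5 s.f.)

1.6195 cm


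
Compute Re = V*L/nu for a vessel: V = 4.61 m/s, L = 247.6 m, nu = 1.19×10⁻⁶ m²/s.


Formula: Re = V * L / nu
Step 1 — V * L = 4.61 * 247.6 = 1141.436 m^2/s
Step 2 — Re = 1141.436 / 1.19e-6 = 9.59e+08

9.59e+08


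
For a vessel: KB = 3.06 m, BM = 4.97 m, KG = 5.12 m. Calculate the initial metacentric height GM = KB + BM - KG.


Formula: GM = KB + BM - KG
Step 1 — KM = KB + BM = 3.06 + 4.97 = 8.03 m
Step 2 — GM = KM - KG = 8.03 - 5.12 = 2.91 m

2.91 m


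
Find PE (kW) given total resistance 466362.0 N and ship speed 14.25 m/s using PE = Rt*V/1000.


Formula: PE = Rt * V / 1000 (kW)
Step 1 — PE (W) = 466362.0 * 14.25 = 6645658.5 W
Step 2 — PE (kW) = 6645658.5 / 1000 ≈ 6645.7 kW (5 s.f.)

6645.7 kW


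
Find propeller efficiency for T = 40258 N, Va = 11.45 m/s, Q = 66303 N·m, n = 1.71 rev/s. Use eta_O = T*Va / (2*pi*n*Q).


Formula: eta = T * Va / (2 * pi * n * Q)
Step 1 — numerator = T * Va = 40258 * 11.45 = 460954.1
Step 2 — 2 * pi * n = 2 * pi * 1.71 = 10.744247
Step 3 — denominator = 10.744247 * 66303 = 712375.81
Step 4 — eta = 460954.1 / 712375.81 ≈ 0.64707 (5 s.f.)

0.64707


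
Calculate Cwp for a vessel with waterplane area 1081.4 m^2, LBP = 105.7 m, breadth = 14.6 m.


Formula: Cwp = Aw / (L * B)
Step 1 — L * B = 105.7 * 14.6 = 1543.22 m^2
Step 2 — Cwp = 1081.4 / 1543.22 ≈ 0.70074 (5 s.f.)

0.70074


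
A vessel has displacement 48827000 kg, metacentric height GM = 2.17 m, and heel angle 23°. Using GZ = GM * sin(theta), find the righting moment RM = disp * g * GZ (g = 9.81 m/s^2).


Formula: GZ = GM * sin(theta); RM = disp * g * GZ
Step 1 — GZ = 2.17 * sin(23°) = 2.17 * 0.390731 = 0.847886 m
Step 2 — RM = 48827000 * 9.81 * 0.847886 ≈ 406130000 N·m (5 s.f.)

406130000 N·m


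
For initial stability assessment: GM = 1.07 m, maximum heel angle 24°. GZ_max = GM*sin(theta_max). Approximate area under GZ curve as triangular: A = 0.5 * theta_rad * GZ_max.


Formula: GZ_max = GM * sin(theta); Area = 0.5 * theta_rad * GZ_max
Step 1 — GZ_max = 1.07 * sin(24°) = 1.07 * 0.406737 = 0.435209 m
Step 2 — theta_rad = 24 * pi/180 = 0.418879 rad
Step 3 — Area = 0.5 * 0.418879 * 0.435209 ≈ 0.091150 m·rad (5 s.f.)

0.091150 m·rad


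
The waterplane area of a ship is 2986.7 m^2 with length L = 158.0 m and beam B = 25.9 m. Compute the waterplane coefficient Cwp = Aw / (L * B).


Formula: Cwp = Aw / (L * B)
Step 1 — L * B = 158.0 * 25.9 = 4092.2 m^2
Step 2 — Cwp = 2986.7 / 4092.2 ≈ 0.72985 (5 s.f.)

0.72985


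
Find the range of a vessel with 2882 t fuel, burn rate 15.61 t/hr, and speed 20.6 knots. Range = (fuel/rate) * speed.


Formula: endurance = fuel / rate; range = endurance * speed
Step 1 — endurance = 2882 / 15.61 = 184.6252 hours
Step 2 — range = 184.6252 * 20.6 ≈ 3803.3 nautical miles (5 s.f.)

3803.3 NM


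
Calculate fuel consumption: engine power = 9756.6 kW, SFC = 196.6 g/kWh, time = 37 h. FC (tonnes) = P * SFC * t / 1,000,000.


Formula: FC (tonnes) = P * SFC * t / 1,000,000
Step 1 — P * SFC * t = 9756.6 * 196.6 * 37 = 70971459.72 g
Step 2 — FC (tonnes) = 70971459.72 / 1,000,000 ≈ 70.971 tonnes (5 s.f.)

70.971 tonnes


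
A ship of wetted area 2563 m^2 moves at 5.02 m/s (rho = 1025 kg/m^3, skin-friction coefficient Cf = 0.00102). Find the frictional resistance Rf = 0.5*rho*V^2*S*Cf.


Formula: Rf = 0.5 * rho * V^2 * S * Cf
Step 1 — V^2 = 5.02^2 = 25.2004
Step 2 — 0.5 * rho * V^2 = 0.5 * 1025 * 25.2004 = 12915.205
Step 3 — Rf = 12915.205 * 2563 * 0.00102 ≈ 33764 N (5 s.f.)

33764 N


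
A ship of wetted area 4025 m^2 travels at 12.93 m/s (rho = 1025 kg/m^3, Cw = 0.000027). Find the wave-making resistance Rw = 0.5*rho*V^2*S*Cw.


Formula: Rw = 0.5 * rho * V^2 * S * Cw
Step 1 — V^2 = 12.93^2 = 167.1849
Step 2 — 0.5 * rho * V^2 = 0.5 * 1025 * 167.1849 = 85682.26125
Step 3 — Rw = 85682.26125 * 4025 * 0.000027 ≈ 9311.5 N (5 s.f.)

9311.5 N


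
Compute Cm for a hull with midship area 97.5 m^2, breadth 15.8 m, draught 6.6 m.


Formula: Cm = Am / (B * T)
Step 1 — B * T = 15.8 * 6.6 = 104.28 m^2
Step 2 — Cm = 97.5 / 104.28 ≈ 0.93498 (5 s.f.)

0.93498


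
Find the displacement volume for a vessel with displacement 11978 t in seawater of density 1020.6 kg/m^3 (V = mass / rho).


Formula: V = mass / rho
Step 1 — convert tonnes to kg: 11978 t * 1000 = 11978000 kg
Step 2 — V = 11978000 / 1020.6 ≈ 11736 m^3 (5 s.f.)

11736 m^3


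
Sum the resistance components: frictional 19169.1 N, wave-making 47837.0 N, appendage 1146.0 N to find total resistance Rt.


Formula: Rt = Rf + Rw + Ra
Substituting: Rt = 19169.1 + 47837.0 + 1146.0
Result: Rt = 68152.1 N

68152.1 N


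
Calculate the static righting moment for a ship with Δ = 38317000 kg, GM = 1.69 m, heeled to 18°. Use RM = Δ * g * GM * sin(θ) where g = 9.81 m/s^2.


Formula: GZ = GM * sin(theta); RM = disp * g * GZ
Step 1 — GZ = 1.69 * sin(18°) = 1.69 * 0.309017 = 0.522239 m
Step 2 — RM = 38317000 * 9.81 * 0.522239 ≈ 196300000 N·m (5 s.f.)

196300000 N·m


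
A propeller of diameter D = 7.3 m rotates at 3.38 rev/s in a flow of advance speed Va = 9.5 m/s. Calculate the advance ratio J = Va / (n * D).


Formula: J = Va / (n * D)
Step 1 — n * D = 3.38 * 7.3 = 24.674
Step 2 — J = 9.5 / 24.674 ≈ 0.38502 (5 s.f.)

0.38502


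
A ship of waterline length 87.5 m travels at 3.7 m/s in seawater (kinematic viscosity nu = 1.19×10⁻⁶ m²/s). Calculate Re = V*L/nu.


Formula: Re = V * L / nu
Step 1 — V * L = 3.7 * 87.5 = 323.75 m^2/s
Step 2 — Re = 323.75 / 1.19e-6 = 2.72e+08

2.72e+08


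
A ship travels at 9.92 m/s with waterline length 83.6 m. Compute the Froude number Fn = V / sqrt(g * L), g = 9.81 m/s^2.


Formula: Fn = V / sqrt(g * L)
Step 1 — g * L = 9.81 * 83.6 = 820.116
Step 2 — sqrt(g * L) = sqrt(820.116) = 28.637668
Step 3 — Fn = 9.92 / 28.637668 ≈ 0.34640 (5 s.f.)

0.34640


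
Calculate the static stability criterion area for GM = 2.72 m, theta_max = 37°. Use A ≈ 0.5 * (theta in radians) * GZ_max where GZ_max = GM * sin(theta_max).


Formula: GZ_max = GM * sin(theta); Area = 0.5 * theta_rad * GZ_max
Step 1 — GZ_max = 2.72 * sin(37°) = 2.72 * 0.601815 = 1.636937 m
Step 2 — theta_rad = 37 * pi/180 = 0.645772 rad
Step 3 — Area = 0.5 * 0.645772 * 1.636937 ≈ 0.52854 m·rad (5 s.f.)

0.52854 m·rad
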